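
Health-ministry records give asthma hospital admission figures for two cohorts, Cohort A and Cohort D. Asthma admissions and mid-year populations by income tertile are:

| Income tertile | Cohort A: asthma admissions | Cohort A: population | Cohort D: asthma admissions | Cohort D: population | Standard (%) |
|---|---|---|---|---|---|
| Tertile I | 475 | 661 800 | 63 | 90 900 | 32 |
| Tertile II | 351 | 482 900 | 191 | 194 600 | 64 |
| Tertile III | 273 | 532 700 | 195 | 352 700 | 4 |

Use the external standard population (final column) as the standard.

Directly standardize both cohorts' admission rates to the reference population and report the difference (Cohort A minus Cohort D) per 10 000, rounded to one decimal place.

Income-specific rates per 10 000 for Cohort A: 7.18, 7.27, 5.12.
For Cohort D: 6.93, 9.82, 5.53.
Standard weights: 0.32, 0.64, 0.04.
Cohort A: 0.3200×7.18 + 0.6400×7.27 + 0.0400×5.12 = 7.1537 per 10 000.
Cohort D: 0.3200×6.93 + 0.6400×9.82 + 0.0400×5.53 = 8.7206 per 10 000.
Difference = 7.1537 − 8.7206 = -1.5669.

-1.6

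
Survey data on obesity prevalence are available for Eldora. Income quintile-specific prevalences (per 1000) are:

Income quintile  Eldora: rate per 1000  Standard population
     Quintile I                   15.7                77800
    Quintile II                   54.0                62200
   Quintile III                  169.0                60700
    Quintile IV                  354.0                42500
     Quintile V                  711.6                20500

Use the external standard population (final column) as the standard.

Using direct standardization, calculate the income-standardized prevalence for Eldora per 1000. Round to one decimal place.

Standard total = 263700; weights = 0.2950, 0.2359, 0.2302, 0.1612, 0.0777.
Standardized rate: 0.2950×15.7 + 0.2359×54.0 + 0.2302×169.0 + 0.1612×354.0 + 0.0777×711.6 = 168.6438 per 1000.

168.6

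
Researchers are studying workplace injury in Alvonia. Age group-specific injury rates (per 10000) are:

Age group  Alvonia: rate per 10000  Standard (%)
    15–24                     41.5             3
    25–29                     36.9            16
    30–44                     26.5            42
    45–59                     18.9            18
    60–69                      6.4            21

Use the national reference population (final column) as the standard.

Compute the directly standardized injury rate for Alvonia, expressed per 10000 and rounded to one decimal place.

Standard weights: 0.03, 0.16, 0.42, 0.18, 0.21.
Standardized rate: 0.0300×41.5 + 0.1600×36.9 + 0.4200×26.5 + 0.1800×18.9 + 0.2100×6.4 = 23.0250 per 10000.

23.0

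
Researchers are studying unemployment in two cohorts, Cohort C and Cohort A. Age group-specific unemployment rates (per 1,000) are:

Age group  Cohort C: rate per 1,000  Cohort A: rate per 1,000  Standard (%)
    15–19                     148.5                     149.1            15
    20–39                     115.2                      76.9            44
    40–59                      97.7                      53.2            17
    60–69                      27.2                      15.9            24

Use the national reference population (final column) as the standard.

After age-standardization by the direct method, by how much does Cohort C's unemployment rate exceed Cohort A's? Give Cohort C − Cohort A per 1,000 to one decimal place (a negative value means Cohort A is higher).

27.0

Standard weights: 0.15, 0.44, 0.17, 0.24.
Cohort C: 0.1500×148.5 + 0.4400×115.2 + 0.1700×97.7 + 0.2400×27.2 = 96.1000 per 1,000.
Cohort A: 0.1500×149.1 + 0.4400×76.9 + 0.1700×53.2 + 0.2400×15.9 = 69.0610 per 1,000.
Difference = 96.1000 − 69.0610 = 27.0390.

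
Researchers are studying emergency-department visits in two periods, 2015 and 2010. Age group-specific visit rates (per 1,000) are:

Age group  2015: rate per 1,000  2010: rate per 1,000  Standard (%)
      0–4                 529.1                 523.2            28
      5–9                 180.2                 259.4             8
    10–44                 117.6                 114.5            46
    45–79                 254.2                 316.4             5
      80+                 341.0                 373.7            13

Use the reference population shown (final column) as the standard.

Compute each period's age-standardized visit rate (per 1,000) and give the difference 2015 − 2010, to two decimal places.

-10.62

Standard weights: 0.28, 0.08, 0.46, 0.05, 0.13.
2015: 0.2800×529.1 + 0.0800×180.2 + 0.4600×117.6 + 0.0500×254.2 + 0.1300×341.0 = 273.7000 per 1,000.
2010: 0.2800×523.2 + 0.0800×259.4 + 0.4600×114.5 + 0.0500×316.4 + 0.1300×373.7 = 284.3190 per 1,000.
Difference = 273.7000 − 284.3190 = -10.6190.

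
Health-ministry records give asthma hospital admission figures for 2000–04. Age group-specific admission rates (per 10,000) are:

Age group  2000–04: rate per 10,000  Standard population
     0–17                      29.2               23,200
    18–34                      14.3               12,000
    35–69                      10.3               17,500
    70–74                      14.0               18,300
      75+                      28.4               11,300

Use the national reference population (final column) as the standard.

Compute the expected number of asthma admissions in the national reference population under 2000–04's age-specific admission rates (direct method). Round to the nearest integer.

Expected asthma admissions = Σ (standard pop × age-specific rate ÷ 10,000)
= 23,200×29.2/10,000 + 12,000×14.3/10,000 + 17,500×10.3/10,000 + 18,300×14.0/10,000 + 11,300×28.4/10,000
= 67.74 + 17.16 + 18.02 + 25.62 + 32.09 = 160.64.

161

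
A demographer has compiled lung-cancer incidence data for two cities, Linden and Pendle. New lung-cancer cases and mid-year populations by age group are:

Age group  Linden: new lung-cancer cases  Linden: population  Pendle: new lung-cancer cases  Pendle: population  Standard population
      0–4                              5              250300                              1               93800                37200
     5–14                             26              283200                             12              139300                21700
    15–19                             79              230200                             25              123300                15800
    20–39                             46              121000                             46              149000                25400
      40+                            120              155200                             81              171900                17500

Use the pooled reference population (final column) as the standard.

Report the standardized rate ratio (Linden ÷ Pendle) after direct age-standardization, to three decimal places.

1.454

Age-specific rates per 100000 for Linden: 2.00, 9.18, 34.32, 38.02, 77.32.
For Pendle: 1.07, 8.61, 20.28, 30.87, 47.12.
Standard total = 117600; weights = 0.3163, 0.1845, 0.1344, 0.2160, 0.1488.
Linden: 0.3163×2.00 + 0.1845×9.18 + 0.1344×34.32 + 0.2160×38.02 + 0.1488×77.32 = 26.6537 per 100000.
Pendle: 0.3163×1.07 + 0.1845×8.61 + 0.1344×20.28 + 0.2160×30.87 + 0.1488×47.12 = 18.3309 per 100000.
Ratio = 26.6537 ÷ 18.3309 = 1.45403.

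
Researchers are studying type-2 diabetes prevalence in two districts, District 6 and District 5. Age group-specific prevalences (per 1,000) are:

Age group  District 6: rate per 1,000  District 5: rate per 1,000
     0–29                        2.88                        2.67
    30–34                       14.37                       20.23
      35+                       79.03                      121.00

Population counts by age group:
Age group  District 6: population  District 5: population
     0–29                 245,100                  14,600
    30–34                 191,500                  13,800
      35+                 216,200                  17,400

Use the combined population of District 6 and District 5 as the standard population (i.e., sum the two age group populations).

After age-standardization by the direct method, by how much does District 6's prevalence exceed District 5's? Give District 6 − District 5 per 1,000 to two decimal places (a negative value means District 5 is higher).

-15.68

Combined standard total = 698,600; weights = 0.3717, 0.2939, 0.3344.
District 6: 0.3717×2.88 + 0.2939×14.37 + 0.3344×79.03 = 31.7199 per 1,000.
District 5: 0.3717×2.67 + 0.2939×20.23 + 0.3344×121.00 = 47.3980 per 1,000.
Difference = 31.7199 − 47.3980 = -15.6781.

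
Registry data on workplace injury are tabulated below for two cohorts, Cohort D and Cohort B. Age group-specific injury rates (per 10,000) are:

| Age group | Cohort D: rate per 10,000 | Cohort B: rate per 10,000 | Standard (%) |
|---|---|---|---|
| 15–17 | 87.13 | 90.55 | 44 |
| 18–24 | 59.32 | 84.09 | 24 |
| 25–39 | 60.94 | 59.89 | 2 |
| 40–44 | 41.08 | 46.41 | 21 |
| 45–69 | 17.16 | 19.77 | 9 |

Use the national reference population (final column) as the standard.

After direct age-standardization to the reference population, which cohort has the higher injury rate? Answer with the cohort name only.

Standard weights: 0.44, 0.24, 0.02, 0.21, 0.09.
Cohort D: 0.4400×87.13 + 0.2400×59.32 + 0.0200×60.94 + 0.2100×41.08 + 0.0900×17.16 = 63.9640 per 10,000.
Cohort B: 0.4400×90.55 + 0.2400×84.09 + 0.0200×59.89 + 0.2100×46.41 + 0.0900×19.77 = 72.7468 per 10,000.

Cohort B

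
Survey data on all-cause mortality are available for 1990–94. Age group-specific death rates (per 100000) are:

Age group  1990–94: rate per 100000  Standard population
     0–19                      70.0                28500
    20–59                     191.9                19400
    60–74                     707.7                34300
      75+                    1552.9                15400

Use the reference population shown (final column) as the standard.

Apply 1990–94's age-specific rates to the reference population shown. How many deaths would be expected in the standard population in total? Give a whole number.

Expected deaths = Σ (standard pop × age-specific rate ÷ 100000)
= 28500×70.0/100000 + 19400×191.9/100000 + 34300×707.7/100000 + 15400×1552.9/100000
= 19.95 + 37.23 + 242.74 + 239.15 = 539.07.

539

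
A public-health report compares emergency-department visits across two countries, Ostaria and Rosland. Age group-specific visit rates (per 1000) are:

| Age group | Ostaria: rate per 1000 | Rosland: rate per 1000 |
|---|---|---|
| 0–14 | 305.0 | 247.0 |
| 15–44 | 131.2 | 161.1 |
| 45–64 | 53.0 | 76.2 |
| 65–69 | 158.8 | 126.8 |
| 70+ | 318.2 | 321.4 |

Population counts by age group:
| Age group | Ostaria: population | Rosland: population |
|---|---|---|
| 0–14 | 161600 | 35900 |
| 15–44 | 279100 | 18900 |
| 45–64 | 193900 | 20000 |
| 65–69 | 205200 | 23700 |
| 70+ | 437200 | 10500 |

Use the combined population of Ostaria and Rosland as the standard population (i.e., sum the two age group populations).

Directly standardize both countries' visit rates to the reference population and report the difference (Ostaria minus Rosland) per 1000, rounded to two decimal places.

2.51

Combined standard total = 1386000; weights = 0.1425, 0.2150, 0.1543, 0.1652, 0.3230.
Ostaria: 0.1425×305.0 + 0.2150×131.2 + 0.1543×53.0 + 0.1652×158.8 + 0.3230×318.2 = 208.8595 per 1000.
Rosland: 0.1425×247.0 + 0.2150×161.1 + 0.1543×76.2 + 0.1652×126.8 + 0.3230×321.4 = 206.3527 per 1000.
Difference = 208.8595 − 206.3527 = 2.5068.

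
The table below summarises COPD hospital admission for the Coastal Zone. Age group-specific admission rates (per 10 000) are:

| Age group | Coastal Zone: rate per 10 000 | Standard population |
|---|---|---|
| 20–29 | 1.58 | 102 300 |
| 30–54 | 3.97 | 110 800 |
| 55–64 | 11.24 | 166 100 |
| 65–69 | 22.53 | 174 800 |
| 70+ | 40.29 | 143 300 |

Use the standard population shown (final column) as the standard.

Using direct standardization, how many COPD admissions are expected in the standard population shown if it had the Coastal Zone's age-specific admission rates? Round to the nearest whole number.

1218

Expected COPD admissions = Σ (standard pop × age-specific rate ÷ 10 000)
= 102 300×1.58/10 000 + 110 800×3.97/10 000 + 166 100×11.24/10 000 + 174 800×22.53/10 000 + 143 300×40.29/10 000
= 16.16 + 43.99 + 186.70 + 393.82 + 577.36 = 1218.03.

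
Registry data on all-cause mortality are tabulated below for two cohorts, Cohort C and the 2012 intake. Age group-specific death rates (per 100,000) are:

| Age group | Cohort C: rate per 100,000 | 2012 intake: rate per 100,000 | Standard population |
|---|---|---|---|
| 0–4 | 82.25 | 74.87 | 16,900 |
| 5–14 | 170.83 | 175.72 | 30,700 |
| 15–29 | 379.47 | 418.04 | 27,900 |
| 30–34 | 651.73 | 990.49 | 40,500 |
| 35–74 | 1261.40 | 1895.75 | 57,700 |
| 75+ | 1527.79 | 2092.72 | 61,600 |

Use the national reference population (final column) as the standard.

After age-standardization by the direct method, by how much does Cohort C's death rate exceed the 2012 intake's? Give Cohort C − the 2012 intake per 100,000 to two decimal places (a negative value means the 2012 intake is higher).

Standard total = 235,300; weights = 0.0718, 0.1305, 0.1186, 0.1721, 0.2452, 0.2618.
Cohort C: 0.0718×82.25 + 0.1305×170.83 + 0.1186×379.47 + 0.1721×651.73 + 0.2452×1261.40 + 0.2618×1527.79 = 894.6512 per 100,000.
The 2012 intake: 0.0718×74.87 + 0.1305×175.72 + 0.1186×418.04 + 0.1721×990.49 + 0.2452×1895.75 + 0.2618×2092.72 = 1261.0897 per 100,000.
Difference = 894.6512 − 1261.0897 = -366.4384.

-366.44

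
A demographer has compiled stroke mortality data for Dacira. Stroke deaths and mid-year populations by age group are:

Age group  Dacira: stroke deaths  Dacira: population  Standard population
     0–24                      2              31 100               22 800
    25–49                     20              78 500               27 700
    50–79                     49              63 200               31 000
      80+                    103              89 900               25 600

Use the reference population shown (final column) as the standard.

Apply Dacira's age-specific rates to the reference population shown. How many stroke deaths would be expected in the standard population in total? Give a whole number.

62

Age-specific rates per 100 000 for Dacira: 6.43, 25.48, 77.53, 114.57.
Expected stroke deaths = Σ (standard pop × age-specific rate ÷ 100 000)
= 22 800×6.43/100 000 + 27 700×25.48/100 000 + 31 000×77.53/100 000 + 25 600×114.57/100 000
= 1.47 + 7.06 + 24.03 + 29.33 = 61.89.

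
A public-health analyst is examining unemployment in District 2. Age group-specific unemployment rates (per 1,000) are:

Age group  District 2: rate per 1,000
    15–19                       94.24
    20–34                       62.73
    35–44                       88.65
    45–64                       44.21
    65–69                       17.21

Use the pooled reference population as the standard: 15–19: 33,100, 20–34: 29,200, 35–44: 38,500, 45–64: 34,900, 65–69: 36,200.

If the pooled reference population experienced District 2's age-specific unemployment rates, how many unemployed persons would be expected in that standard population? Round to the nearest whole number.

10530

Expected unemployed persons = Σ (standard pop × age-specific rate ÷ 1,000)
= 33,100×94.24/1,000 + 29,200×62.73/1,000 + 38,500×88.65/1,000 + 34,900×44.21/1,000 + 36,200×17.21/1,000
= 3119.34 + 1831.72 + 3413.03 + 1542.93 + 623.00 = 10530.02.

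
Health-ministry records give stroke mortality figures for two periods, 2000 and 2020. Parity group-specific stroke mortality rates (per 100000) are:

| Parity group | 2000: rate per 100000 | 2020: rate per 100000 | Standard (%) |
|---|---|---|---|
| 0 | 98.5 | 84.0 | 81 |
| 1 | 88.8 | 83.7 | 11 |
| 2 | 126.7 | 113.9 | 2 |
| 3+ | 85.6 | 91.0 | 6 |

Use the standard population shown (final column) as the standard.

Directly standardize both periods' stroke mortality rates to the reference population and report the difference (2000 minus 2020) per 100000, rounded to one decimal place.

12.2

Standard weights: 0.81, 0.11, 0.02, 0.06.
2000: 0.8100×98.5 + 0.1100×88.8 + 0.0200×126.7 + 0.0600×85.6 = 97.2230 per 100000.
2020: 0.8100×84.0 + 0.1100×83.7 + 0.0200×113.9 + 0.0600×91.0 = 84.9850 per 100000.
Difference = 97.2230 − 84.9850 = 12.2380.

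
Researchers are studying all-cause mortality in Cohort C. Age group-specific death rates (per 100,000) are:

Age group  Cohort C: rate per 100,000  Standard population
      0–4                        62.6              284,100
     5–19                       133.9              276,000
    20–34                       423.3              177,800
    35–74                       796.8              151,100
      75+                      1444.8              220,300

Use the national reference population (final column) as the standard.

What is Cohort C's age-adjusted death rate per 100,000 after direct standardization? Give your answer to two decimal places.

512.66

Standard total = 1,109,300; weights = 0.2561, 0.2488, 0.1603, 0.1362, 0.1986.
Standardized rate: 0.2561×62.6 + 0.2488×133.9 + 0.1603×423.3 + 0.1362×796.8 + 0.1986×1444.8 = 512.6564 per 100,000.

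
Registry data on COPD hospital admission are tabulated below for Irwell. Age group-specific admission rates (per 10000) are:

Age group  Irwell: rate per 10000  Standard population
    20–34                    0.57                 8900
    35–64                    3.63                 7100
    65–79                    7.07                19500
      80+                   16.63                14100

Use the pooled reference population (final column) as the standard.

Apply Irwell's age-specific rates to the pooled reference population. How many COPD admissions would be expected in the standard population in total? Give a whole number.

40

Expected COPD admissions = Σ (standard pop × age-specific rate ÷ 10000)
= 8900×0.57/10000 + 7100×3.63/10000 + 19500×7.07/10000 + 14100×16.63/10000
= 0.51 + 2.58 + 13.79 + 23.45 = 40.32.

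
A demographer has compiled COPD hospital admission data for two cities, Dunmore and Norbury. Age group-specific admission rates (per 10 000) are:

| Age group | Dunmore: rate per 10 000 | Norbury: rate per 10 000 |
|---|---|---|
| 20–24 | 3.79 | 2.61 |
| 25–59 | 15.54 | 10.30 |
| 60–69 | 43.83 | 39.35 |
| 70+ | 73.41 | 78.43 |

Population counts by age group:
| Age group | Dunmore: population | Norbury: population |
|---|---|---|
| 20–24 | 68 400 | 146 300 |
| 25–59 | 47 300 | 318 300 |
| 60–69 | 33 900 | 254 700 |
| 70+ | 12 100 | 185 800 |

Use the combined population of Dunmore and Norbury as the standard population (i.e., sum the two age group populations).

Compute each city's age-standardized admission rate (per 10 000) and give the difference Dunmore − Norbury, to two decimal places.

Combined standard total = 1 066 800; weights = 0.2013, 0.3427, 0.2705, 0.1855.
Dunmore: 0.2013×3.79 + 0.3427×15.54 + 0.2705×43.83 + 0.1855×73.41 = 31.5638 per 10 000.
Norbury: 0.2013×2.61 + 0.3427×10.30 + 0.2705×39.35 + 0.1855×78.43 = 29.2499 per 10 000.
Difference = 31.5638 − 29.2499 = 2.3140.

2.31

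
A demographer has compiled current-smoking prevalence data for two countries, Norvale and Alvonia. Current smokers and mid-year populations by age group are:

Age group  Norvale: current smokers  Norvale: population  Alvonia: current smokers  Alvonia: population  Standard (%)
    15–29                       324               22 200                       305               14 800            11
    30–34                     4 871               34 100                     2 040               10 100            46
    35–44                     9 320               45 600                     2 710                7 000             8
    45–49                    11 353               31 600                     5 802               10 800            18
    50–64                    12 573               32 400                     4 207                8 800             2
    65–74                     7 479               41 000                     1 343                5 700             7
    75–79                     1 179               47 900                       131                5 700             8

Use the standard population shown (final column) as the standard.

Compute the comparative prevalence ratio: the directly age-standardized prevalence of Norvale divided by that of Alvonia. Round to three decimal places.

0.681

Age-specific rates per 1 000 for Norvale: 14.595, 142.845, 204.386, 359.272, 388.056, 182.415, 24.614.
For Alvonia: 20.608, 201.980, 387.143, 537.222, 478.068, 235.614, 22.982.
Standard weights: 0.11, 0.46, 0.08, 0.18, 0.02, 0.07, 0.08.
Norvale: 0.1100×14.595 + 0.4600×142.845 + 0.0800×204.386 + 0.1800×359.272 + 0.0200×388.056 + 0.0700×182.415 + 0.0800×24.614 = 170.8330 per 1 000.
Alvonia: 0.1100×20.608 + 0.4600×201.980 + 0.0800×387.143 + 0.1800×537.222 + 0.0200×478.068 + 0.0700×235.614 + 0.0800×22.982 = 250.7422 per 1 000.
Ratio = 170.8330 ÷ 250.7422 = 0.68131.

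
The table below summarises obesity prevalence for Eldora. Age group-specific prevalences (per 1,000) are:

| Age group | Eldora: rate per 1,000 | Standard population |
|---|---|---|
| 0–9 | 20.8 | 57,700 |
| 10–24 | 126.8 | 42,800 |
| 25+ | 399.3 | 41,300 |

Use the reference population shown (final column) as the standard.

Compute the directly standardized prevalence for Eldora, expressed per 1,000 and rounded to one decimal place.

163.0

Standard total = 141,800; weights = 0.4069, 0.3018, 0.2913.
Standardized rate: 0.4069×20.8 + 0.3018×126.8 + 0.2913×399.3 = 163.0345 per 1,000.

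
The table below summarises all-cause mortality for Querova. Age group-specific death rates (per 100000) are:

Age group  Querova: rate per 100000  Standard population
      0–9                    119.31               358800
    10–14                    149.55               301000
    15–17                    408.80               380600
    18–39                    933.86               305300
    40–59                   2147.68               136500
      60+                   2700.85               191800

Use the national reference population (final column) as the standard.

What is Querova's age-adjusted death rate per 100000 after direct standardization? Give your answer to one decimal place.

Standard total = 1674000; weights = 0.2143, 0.1798, 0.2274, 0.1824, 0.0815, 0.1146.
Standardized rate: 0.2143×119.31 + 0.1798×149.55 + 0.2274×408.80 + 0.1824×933.86 + 0.0815×2147.68 + 0.1146×2700.85 = 800.2993 per 100000.

800.3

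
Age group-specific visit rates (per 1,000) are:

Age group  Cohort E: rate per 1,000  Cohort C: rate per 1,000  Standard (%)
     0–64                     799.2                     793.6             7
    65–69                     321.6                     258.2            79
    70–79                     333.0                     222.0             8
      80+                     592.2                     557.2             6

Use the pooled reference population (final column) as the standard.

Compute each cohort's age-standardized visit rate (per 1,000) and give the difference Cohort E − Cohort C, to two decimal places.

61.46

Standard weights: 0.07, 0.79, 0.08, 0.06.
Cohort E: 0.0700×799.2 + 0.7900×321.6 + 0.0800×333.0 + 0.0600×592.2 = 372.1800 per 1,000.
Cohort C: 0.0700×793.6 + 0.7900×258.2 + 0.0800×222.0 + 0.0600×557.2 = 310.7220 per 1,000.
Difference = 372.1800 − 310.7220 = 61.4580.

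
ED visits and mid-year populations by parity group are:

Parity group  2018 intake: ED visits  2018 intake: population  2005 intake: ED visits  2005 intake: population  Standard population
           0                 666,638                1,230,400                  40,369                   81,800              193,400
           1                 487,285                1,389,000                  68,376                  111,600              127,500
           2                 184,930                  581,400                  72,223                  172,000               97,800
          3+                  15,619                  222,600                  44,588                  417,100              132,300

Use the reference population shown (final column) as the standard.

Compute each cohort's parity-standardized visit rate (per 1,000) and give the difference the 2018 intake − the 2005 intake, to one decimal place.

Parity-specific rates per 1,000 for the 2018 intake: 541.806, 350.817, 318.077, 70.166.
For the 2005 intake: 493.509, 612.688, 419.901, 106.900.
Standard total = 551,000; weights = 0.3510, 0.2314, 0.1775, 0.2401.
The 2018 intake: 0.3510×541.806 + 0.2314×350.817 + 0.1775×318.077 + 0.2401×70.166 = 344.6559 per 1,000.
The 2005 intake: 0.3510×493.509 + 0.2314×612.688 + 0.1775×419.901 + 0.2401×106.900 = 415.1933 per 1,000.
Difference = 344.6559 − 415.1933 = -70.5374.

-70.5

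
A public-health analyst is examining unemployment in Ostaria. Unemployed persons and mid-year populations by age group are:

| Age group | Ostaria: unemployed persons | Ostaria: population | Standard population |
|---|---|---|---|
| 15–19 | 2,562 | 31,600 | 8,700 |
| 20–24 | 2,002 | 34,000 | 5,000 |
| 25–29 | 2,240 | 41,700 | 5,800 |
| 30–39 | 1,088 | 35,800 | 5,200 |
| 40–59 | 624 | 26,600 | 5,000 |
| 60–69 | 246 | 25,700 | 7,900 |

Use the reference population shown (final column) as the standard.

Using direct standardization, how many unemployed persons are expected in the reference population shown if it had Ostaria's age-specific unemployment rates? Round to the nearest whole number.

1662

Age-specific rates per 1,000 for Ostaria: 81.076, 58.882, 53.717, 30.391, 23.459, 9.572.
Expected unemployed persons = Σ (standard pop × age-specific rate ÷ 1,000)
= 8,700×81.076/1,000 + 5,000×58.882/1,000 + 5,800×53.717/1,000 + 5,200×30.391/1,000 + 5,000×23.459/1,000 + 7,900×9.572/1,000
= 705.36 + 294.41 + 311.56 + 158.03 + 117.29 + 75.62 = 1662.28.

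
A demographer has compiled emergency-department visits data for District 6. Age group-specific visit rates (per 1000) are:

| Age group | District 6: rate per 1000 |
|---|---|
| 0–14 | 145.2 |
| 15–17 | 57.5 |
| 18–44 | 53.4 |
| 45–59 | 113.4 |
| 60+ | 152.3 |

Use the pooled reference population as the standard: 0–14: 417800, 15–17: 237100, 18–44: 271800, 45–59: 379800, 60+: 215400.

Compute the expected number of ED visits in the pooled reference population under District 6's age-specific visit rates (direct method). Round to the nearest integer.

Expected ED visits = Σ (standard pop × age-specific rate ÷ 1000)
= 417800×145.2/1000 + 237100×57.5/1000 + 271800×53.4/1000 + 379800×113.4/1000 + 215400×152.3/1000
= 60664.56 + 13633.25 + 14514.12 + 43069.32 + 32805.42 = 164686.67.

164687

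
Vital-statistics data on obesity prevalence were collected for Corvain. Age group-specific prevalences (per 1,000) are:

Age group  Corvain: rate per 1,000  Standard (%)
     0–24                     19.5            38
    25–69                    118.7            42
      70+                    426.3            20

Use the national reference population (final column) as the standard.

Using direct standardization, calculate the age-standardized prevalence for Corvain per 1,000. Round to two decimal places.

142.52

Standard weights: 0.38, 0.42, 0.20.
Standardized rate: 0.3800×19.5 + 0.4200×118.7 + 0.2000×426.3 = 142.5240 per 1,000.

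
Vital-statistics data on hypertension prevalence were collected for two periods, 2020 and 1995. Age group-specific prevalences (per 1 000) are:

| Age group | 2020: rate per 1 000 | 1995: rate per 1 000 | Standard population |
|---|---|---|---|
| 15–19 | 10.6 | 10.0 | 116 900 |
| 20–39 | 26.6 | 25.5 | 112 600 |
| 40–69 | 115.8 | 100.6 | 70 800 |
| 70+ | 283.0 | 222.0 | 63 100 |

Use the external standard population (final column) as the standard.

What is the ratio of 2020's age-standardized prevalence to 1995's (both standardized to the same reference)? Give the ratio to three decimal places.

1.203

Standard total = 363 400; weights = 0.3217, 0.3099, 0.1948, 0.1736.
2020: 0.3217×10.6 + 0.3099×26.6 + 0.1948×115.8 + 0.1736×283.0 = 83.3523 per 1 000.
1995: 0.3217×10.0 + 0.3099×25.5 + 0.1948×100.6 + 0.1736×222.0 = 69.2652 per 1 000.
Ratio = 83.3523 ÷ 69.2652 = 1.20338.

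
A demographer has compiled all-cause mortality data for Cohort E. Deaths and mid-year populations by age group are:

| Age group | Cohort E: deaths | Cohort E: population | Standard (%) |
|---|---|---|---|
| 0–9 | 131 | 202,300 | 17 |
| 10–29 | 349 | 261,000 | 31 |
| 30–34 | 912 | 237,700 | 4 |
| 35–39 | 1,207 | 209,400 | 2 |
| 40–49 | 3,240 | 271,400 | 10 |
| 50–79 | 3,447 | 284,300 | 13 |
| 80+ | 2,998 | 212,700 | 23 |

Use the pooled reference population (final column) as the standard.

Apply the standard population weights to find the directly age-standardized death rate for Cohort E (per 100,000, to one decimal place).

680.5

Age-specific rates per 100,000 for Cohort E: 64.76, 133.72, 383.68, 576.41, 1193.81, 1212.45, 1409.50.
Standard weights: 0.17, 0.31, 0.04, 0.02, 0.10, 0.13, 0.23.
Standardized rate: 0.1700×64.76 + 0.3100×133.72 + 0.0400×383.68 + 0.0200×576.41 + 0.1000×1193.81 + 0.1300×1212.45 + 0.2300×1409.50 = 680.5198 per 100,000.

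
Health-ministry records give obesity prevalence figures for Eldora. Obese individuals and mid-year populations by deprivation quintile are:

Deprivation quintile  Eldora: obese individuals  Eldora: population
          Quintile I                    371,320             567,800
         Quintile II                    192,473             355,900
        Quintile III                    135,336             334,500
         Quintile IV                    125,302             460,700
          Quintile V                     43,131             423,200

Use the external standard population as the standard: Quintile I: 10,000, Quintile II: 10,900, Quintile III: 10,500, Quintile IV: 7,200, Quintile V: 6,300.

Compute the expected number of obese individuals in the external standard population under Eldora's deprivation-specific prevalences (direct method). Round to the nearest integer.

Deprivation-specific rates per 1,000 for Eldora: 653.963, 540.806, 404.592, 271.982, 101.916.
Expected obese individuals = Σ (standard pop × deprivation-specific rate ÷ 1,000)
= 10,000×653.963/1,000 + 10,900×540.806/1,000 + 10,500×404.592/1,000 + 7,200×271.982/1,000 + 6,300×101.916/1,000
= 6539.63 + 5894.79 + 4248.22 + 1958.27 + 642.07 = 19282.97.

19283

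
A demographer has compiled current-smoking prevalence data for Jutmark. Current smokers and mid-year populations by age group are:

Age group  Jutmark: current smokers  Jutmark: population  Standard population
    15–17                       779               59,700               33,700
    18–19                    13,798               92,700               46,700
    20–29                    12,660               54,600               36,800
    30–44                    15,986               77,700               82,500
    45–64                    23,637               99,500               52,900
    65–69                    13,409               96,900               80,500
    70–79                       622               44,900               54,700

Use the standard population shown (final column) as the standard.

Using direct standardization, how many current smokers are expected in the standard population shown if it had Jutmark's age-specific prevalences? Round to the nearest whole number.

57361

Age-specific rates per 1,000 for Jutmark: 13.049, 148.846, 231.868, 205.740, 237.558, 138.380, 13.853.
Expected current smokers = Σ (standard pop × age-specific rate ÷ 1,000)
= 33,700×13.049/1,000 + 46,700×148.846/1,000 + 36,800×231.868/1,000 + 82,500×205.740/1,000 + 52,900×237.558/1,000 + 80,500×138.380/1,000 + 54,700×13.853/1,000
= 439.74 + 6951.10 + 8532.75 + 16973.55 + 12566.81 + 11139.57 + 757.76 = 57361.27.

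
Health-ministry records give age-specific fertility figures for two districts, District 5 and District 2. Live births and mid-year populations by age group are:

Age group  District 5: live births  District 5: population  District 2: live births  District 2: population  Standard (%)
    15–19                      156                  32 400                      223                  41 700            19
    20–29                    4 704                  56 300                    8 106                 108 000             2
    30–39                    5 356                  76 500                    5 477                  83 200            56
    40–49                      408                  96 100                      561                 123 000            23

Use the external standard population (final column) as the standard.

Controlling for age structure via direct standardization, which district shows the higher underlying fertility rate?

Age-specific rates per 1 000 for District 5: 4.815, 83.552, 70.013, 4.246.
For District 2: 5.348, 75.056, 65.829, 4.561.
Standard weights: 0.19, 0.02, 0.56, 0.23.
District 5: 0.1900×4.815 + 0.0200×83.552 + 0.5600×70.013 + 0.2300×4.246 = 42.7697 per 1 000.
District 2: 0.1900×5.348 + 0.0200×75.056 + 0.5600×65.829 + 0.2300×4.561 = 40.4306 per 1 000.

District 5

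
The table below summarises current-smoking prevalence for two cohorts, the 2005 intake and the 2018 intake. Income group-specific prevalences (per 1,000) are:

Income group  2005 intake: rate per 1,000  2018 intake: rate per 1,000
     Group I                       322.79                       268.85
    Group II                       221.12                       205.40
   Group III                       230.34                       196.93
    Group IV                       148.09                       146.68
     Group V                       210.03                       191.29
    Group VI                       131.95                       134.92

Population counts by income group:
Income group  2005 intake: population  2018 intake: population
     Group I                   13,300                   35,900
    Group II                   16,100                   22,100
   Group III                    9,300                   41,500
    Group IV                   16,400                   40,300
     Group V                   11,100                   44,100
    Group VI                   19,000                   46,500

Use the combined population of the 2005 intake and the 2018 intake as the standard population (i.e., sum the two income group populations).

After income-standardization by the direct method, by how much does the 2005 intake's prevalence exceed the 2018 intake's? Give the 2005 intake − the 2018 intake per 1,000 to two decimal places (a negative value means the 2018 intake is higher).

18.60

Combined standard total = 315,600; weights = 0.1559, 0.1210, 0.1610, 0.1797, 0.1749, 0.2075.
The 2005 intake: 0.1559×322.79 + 0.1210×221.12 + 0.1610×230.34 + 0.1797×148.09 + 0.1749×210.03 + 0.2075×131.95 = 204.8872 per 1,000.
The 2018 intake: 0.1559×268.85 + 0.1210×205.40 + 0.1610×196.93 + 0.1797×146.68 + 0.1749×191.29 + 0.2075×134.92 = 186.2832 per 1,000.
Difference = 204.8872 − 186.2832 = 18.6041.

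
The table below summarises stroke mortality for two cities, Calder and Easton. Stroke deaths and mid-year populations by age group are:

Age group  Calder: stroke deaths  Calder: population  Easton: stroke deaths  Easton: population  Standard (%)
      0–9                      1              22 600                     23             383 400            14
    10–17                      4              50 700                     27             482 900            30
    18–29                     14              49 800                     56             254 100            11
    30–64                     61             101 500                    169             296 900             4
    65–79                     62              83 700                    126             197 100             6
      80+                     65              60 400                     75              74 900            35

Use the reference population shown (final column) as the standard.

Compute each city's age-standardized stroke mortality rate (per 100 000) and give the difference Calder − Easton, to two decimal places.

4.49

Age-specific rates per 100 000 for Calder: 4.42, 7.89, 28.11, 60.10, 74.07, 107.62.
For Easton: 6.00, 5.59, 22.04, 56.92, 63.93, 100.13.
Standard weights: 0.14, 0.30, 0.11, 0.04, 0.06, 0.35.
Calder: 0.1400×4.42 + 0.3000×7.89 + 0.1100×28.11 + 0.0400×60.10 + 0.0600×74.07 + 0.3500×107.62 = 50.5927 per 100 000.
Easton: 0.1400×6.00 + 0.3000×5.59 + 0.1100×22.04 + 0.0400×56.92 + 0.0600×63.93 + 0.3500×100.13 = 46.1007 per 100 000.
Difference = 50.5927 − 46.1007 = 4.4920.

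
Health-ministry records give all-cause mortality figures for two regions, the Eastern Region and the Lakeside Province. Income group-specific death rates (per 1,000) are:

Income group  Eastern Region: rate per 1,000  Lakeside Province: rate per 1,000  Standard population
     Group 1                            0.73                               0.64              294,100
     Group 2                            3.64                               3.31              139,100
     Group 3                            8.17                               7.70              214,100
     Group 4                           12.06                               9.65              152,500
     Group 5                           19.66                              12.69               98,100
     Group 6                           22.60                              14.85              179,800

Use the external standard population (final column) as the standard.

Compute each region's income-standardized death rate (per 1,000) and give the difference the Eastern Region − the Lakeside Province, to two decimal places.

2.43

Standard total = 1,077,700; weights = 0.2729, 0.1291, 0.1987, 0.1415, 0.0910, 0.1668.
The Eastern Region: 0.2729×0.73 + 0.1291×3.64 + 0.1987×8.17 + 0.1415×12.06 + 0.0910×19.66 + 0.1668×22.60 = 9.5588 per 1,000.
The Lakeside Province: 0.2729×0.64 + 0.1291×3.31 + 0.1987×7.70 + 0.1415×9.65 + 0.0910×12.69 + 0.1668×14.85 = 7.1298 per 1,000.
Difference = 9.5588 − 7.1298 = 2.4290.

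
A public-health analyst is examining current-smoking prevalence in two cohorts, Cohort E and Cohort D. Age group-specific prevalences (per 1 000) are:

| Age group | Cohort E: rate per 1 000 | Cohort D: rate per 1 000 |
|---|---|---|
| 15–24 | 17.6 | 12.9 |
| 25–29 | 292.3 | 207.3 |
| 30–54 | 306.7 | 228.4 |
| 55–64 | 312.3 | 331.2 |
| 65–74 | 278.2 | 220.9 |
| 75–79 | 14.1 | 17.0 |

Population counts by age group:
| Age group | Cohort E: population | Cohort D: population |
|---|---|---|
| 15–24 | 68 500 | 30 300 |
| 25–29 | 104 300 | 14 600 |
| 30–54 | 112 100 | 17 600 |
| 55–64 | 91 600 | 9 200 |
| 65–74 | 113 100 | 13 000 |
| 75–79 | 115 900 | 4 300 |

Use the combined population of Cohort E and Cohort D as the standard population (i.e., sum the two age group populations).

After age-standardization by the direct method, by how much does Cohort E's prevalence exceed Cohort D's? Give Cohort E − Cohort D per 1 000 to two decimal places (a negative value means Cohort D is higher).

37.00

Combined standard total = 694 500; weights = 0.1423, 0.1712, 0.1868, 0.1451, 0.1816, 0.1731.
Cohort E: 0.1423×17.6 + 0.1712×292.3 + 0.1868×306.7 + 0.1451×312.3 + 0.1816×278.2 + 0.1731×14.1 = 208.1037 per 1 000.
Cohort D: 0.1423×12.9 + 0.1712×207.3 + 0.1868×228.4 + 0.1451×331.2 + 0.1816×220.9 + 0.1731×17.0 = 171.1013 per 1 000.
Difference = 208.1037 − 171.1013 = 37.0024.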